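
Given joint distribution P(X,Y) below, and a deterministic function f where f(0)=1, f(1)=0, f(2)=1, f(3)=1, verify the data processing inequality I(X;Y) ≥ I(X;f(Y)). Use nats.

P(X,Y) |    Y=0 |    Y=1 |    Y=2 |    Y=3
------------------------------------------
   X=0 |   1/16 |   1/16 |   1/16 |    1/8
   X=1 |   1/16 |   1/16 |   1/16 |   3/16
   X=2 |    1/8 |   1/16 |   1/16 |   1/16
I(X;Y) = 0.0436, I(X;f(Y)) = 0.0009, inequality holds: 0.0436 ≥ 0.0009

Data Processing Inequality: For any Markov chain X → Y → Z, we have I(X;Y) ≥ I(X;Z).

Here Z = f(Y) is a deterministic function of Y, forming X → Y → Z.

Original I(X;Y) = 0.0436 nats

After applying f:
P(X,Z) where Z=f(Y):
- P(X,Z=0) = P(X,Y=1)
- P(X,Z=1) = P(X,Y=0) + P(X,Y=2) + P(X,Y=3)

I(X;Z) = I(X;f(Y)) = 0.0009 nats

Verification: 0.0436 ≥ 0.0009 ✓

Information cannot be created by processing; the function f can only lose information about X.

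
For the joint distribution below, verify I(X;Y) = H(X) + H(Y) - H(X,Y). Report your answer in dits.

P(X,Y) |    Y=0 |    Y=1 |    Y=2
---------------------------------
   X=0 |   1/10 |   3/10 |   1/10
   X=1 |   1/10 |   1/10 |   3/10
I(X;Y) = 0.0454 dits

Mutual information has multiple equivalent forms:
- I(X;Y) = H(X) - H(X|Y)
- I(X;Y) = H(Y) - H(Y|X)
- I(X;Y) = H(X) + H(Y) - H(X,Y)

Computing all quantities:
H(X) = 0.3010, H(Y) = 0.4581, H(X,Y) = 0.7137
H(X|Y) = 0.2556, H(Y|X) = 0.4127

Verification:
H(X) - H(X|Y) = 0.3010 - 0.2556 = 0.0454
H(Y) - H(Y|X) = 0.4581 - 0.4127 = 0.0454
H(X) + H(Y) - H(X,Y) = 0.3010 + 0.4581 - 0.7137 = 0.0454

All forms give I(X;Y) = 0.0454 dits. ✓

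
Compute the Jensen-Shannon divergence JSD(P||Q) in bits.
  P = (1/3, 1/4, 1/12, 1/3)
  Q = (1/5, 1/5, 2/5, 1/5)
0.1077 bits

Jensen-Shannon divergence is:
JSD(P||Q) = 0.5 × D_KL(P||M) + 0.5 × D_KL(Q||M)
where M = 0.5 × (P + Q) is the mixture distribution.

M = 0.5 × (1/3, 1/4, 1/12, 1/3) + 0.5 × (1/5, 1/5, 2/5, 1/5) = (4/15, 9/40, 0.241667, 4/15)

D_KL(P||M) = 0.1246 bits
D_KL(Q||M) = 0.0908 bits

JSD(P||Q) = 0.5 × 0.1246 + 0.5 × 0.0908 = 0.1077 bits

Unlike KL divergence, JSD is symmetric and bounded: 0 ≤ JSD ≤ log(2).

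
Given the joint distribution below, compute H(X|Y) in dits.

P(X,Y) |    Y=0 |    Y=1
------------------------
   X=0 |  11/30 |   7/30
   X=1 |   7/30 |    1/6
0.2921 dits

Using the chain rule: H(X|Y) = H(X,Y) - H(Y)

First, compute H(X,Y) = 0.5844 dits

Marginal P(Y) = (3/5, 2/5)
H(Y) = 0.2923 dits

H(X|Y) = H(X,Y) - H(Y) = 0.5844 - 0.2923 = 0.2921 dits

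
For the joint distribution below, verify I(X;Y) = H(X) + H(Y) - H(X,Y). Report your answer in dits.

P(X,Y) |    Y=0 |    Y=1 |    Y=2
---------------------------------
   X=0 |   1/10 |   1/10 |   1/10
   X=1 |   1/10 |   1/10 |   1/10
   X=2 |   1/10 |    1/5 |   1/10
I(X;Y) = 0.0060 dits

Mutual information has multiple equivalent forms:
- I(X;Y) = H(X) - H(X|Y)
- I(X;Y) = H(Y) - H(Y|X)
- I(X;Y) = H(X) + H(Y) - H(X,Y)

Computing all quantities:
H(X) = 0.4729, H(Y) = 0.4729, H(X,Y) = 0.9398
H(X|Y) = 0.4669, H(Y|X) = 0.4669

Verification:
H(X) - H(X|Y) = 0.4729 - 0.4669 = 0.0060
H(Y) - H(Y|X) = 0.4729 - 0.4669 = 0.0060
H(X) + H(Y) - H(X,Y) = 0.4729 + 0.4729 - 0.9398 = 0.0060

All forms give I(X;Y) = 0.0060 dits. ✓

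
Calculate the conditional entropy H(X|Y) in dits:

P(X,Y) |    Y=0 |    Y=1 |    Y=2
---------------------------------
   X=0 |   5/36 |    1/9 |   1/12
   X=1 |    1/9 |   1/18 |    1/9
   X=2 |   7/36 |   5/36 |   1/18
0.4596 dits

Using the chain rule: H(X|Y) = H(X,Y) - H(Y)

First, compute H(X,Y) = 0.9239 dits

Marginal P(Y) = (4/9, 11/36, 1/4)
H(Y) = 0.4644 dits

H(X|Y) = H(X,Y) - H(Y) = 0.9239 - 0.4644 = 0.4596 dits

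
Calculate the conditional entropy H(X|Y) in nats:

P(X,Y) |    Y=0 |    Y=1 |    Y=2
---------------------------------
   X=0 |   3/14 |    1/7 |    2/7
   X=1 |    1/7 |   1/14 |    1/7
0.6495 nats

Using the chain rule: H(X|Y) = H(X,Y) - H(Y)

First, compute H(X,Y) = 1.7105 nats

Marginal P(Y) = (5/14, 3/14, 3/7)
H(Y) = 1.0609 nats

H(X|Y) = H(X,Y) - H(Y) = 1.7105 - 1.0609 = 0.6495 nats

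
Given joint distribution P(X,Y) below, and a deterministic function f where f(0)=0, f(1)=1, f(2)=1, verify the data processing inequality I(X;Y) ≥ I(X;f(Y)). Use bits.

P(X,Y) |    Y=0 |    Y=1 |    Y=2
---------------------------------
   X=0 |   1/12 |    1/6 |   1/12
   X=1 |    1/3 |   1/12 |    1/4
I(X;Y) = 0.1175, I(X;f(Y)) = 0.0428, inequality holds: 0.1175 ≥ 0.0428

Data Processing Inequality: For any Markov chain X → Y → Z, we have I(X;Y) ≥ I(X;Z).

Here Z = f(Y) is a deterministic function of Y, forming X → Y → Z.

Original I(X;Y) = 0.1175 bits

After applying f:
P(X,Z) where Z=f(Y):
- P(X,Z=0) = P(X,Y=0)
- P(X,Z=1) = P(X,Y=1) + P(X,Y=2)

I(X;Z) = I(X;f(Y)) = 0.0428 bits

Verification: 0.1175 ≥ 0.0428 ✓

Information cannot be created by processing; the function f can only lose information about X.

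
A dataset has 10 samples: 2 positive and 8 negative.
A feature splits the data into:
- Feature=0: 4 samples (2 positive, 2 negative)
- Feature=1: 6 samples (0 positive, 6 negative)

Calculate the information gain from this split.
0.3219 bits

Information Gain = H(Y) - H(Y|Feature)

Before split:
P(positive) = 2/10 = 0.2000
H(Y) = 0.7219 bits

After split:
Feature=0: H = 1.0000 bits (weight = 4/10)
Feature=1: H = 0.0000 bits (weight = 6/10)
H(Y|Feature) = (4/10)×1.0000 + (6/10)×0.0000 = 0.4000 bits

Information Gain = 0.7219 - 0.4000 = 0.3219 bits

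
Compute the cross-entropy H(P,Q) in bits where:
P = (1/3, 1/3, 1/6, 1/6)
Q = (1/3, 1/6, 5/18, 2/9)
2.0596 bits

Cross-entropy: H(P,Q) = -Σ p(x) log q(x)

Alternatively: H(P,Q) = H(P) + D_KL(P||Q)
H(P) = 1.9183 bits
D_KL(P||Q) = 0.1413 bits

H(P,Q) = 1.9183 + 0.1413 = 2.0596 bits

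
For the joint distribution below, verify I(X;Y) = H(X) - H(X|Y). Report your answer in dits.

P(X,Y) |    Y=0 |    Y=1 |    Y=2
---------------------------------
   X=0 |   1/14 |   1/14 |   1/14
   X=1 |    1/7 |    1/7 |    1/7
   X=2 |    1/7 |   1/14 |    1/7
I(X;Y) = 0.0045 dits

Mutual information has multiple equivalent forms:
- I(X;Y) = H(X) - H(X|Y)
- I(X;Y) = H(Y) - H(Y|X)
- I(X;Y) = H(X) + H(Y) - H(X,Y)

Computing all quantities:
H(X) = 0.4608, H(Y) = 0.4748, H(X,Y) = 0.9311
H(X|Y) = 0.4563, H(Y|X) = 0.4703

Verification:
H(X) - H(X|Y) = 0.4608 - 0.4563 = 0.0045
H(Y) - H(Y|X) = 0.4748 - 0.4703 = 0.0045
H(X) + H(Y) - H(X,Y) = 0.4608 + 0.4748 - 0.9311 = 0.0045

All forms give I(X;Y) = 0.0045 dits. ✓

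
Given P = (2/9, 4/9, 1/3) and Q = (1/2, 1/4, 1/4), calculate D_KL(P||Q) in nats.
0.1714 nats

KL divergence: D_KL(P||Q) = Σ p(x) log(p(x)/q(x))

Computing term by term:
  x=0: 2/9 × log_e[(2/9)/(1/2)] = 2/9 × -0.8109 = -0.1802
  x=1: 4/9 × log_e[(4/9)/(1/4)] = 4/9 × 0.5754 = 0.2557
  x=2: 1/3 × log_e[(1/3)/(1/4)] = 1/3 × 0.2877 = 0.0959

D_KL(P||Q) = 0.1714 nats

Note: KL divergence is always non-negative and equals 0 iff P = Q.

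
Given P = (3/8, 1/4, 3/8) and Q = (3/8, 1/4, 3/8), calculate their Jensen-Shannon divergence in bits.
0.0000 bits

Jensen-Shannon divergence is:
JSD(P||Q) = 0.5 × D_KL(P||M) + 0.5 × D_KL(Q||M)
where M = 0.5 × (P + Q) is the mixture distribution.

M = 0.5 × (3/8, 1/4, 3/8) + 0.5 × (3/8, 1/4, 3/8) = (3/8, 1/4, 3/8)

D_KL(P||M) = 0.0000 bits
D_KL(Q||M) = 0.0000 bits

JSD(P||Q) = 0.5 × 0.0000 + 0.5 × 0.0000 = 0.0000 bits

Unlike KL divergence, JSD is symmetric and bounded: 0 ≤ JSD ≤ log(2).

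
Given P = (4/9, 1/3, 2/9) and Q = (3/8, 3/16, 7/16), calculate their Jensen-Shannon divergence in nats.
0.0297 nats

Jensen-Shannon divergence is:
JSD(P||Q) = 0.5 × D_KL(P||M) + 0.5 × D_KL(Q||M)
where M = 0.5 × (P + Q) is the mixture distribution.

M = 0.5 × (4/9, 1/3, 2/9) + 0.5 × (3/8, 3/16, 7/16) = (0.409722, 0.260417, 0.329861)

D_KL(P||M) = 0.0307 nats
D_KL(Q||M) = 0.0288 nats

JSD(P||Q) = 0.5 × 0.0307 + 0.5 × 0.0288 = 0.0297 nats

Unlike KL divergence, JSD is symmetric and bounded: 0 ≤ JSD ≤ log(2).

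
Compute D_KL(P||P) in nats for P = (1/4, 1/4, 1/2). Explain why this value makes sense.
0.0000 nats

KL divergence satisfies the Gibbs inequality: D_KL(P||Q) ≥ 0 for all distributions P, Q.

D_KL(P||Q) = Σ p(x) log(p(x)/q(x))
Each term is p(x) × log_e(p(x)/p(x)) = p(x) × log_e(1) = 0, so the sum is 0.
D_KL(P||Q) = 0.0000 nats

When P = Q, the KL divergence is exactly 0, as there is no 'divergence' between identical distributions.

This non-negativity is a fundamental property: relative entropy cannot be negative because it measures how different Q is from P.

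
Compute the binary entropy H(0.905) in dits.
0.1363 dits

The binary entropy function is:
H(p) = -p log(p) - (1-p) log(1-p)

H(0.905) = -0.905 × log_10(0.905) - 0.095 × log_10(0.095)
H(0.905) = 0.1363 dits

Note: Binary entropy is maximized at p=0.5 (H=1 bit) and minimized at p=0 or p=1 (H=0).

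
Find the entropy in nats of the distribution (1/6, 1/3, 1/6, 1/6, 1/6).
1.5607 nats

Shannon entropy is H(X) = -Σ p(x) log p(x).

For P = (1/6, 1/3, 1/6, 1/6, 1/6):
H = -1/6 × log_e(1/6) -1/3 × log_e(1/3) -1/6 × log_e(1/6) -1/6 × log_e(1/6) -1/6 × log_e(1/6)
H = 1.5607 nats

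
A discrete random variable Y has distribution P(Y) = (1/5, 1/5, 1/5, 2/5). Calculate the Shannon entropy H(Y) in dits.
0.5786 dits

Shannon entropy is H(X) = -Σ p(x) log p(x).

For P = (1/5, 1/5, 1/5, 2/5):
H = -1/5 × log_10(1/5) -1/5 × log_10(1/5) -1/5 × log_10(1/5) -2/5 × log_10(2/5)
H = 0.5786 dits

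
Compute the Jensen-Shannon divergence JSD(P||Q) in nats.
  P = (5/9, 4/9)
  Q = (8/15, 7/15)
0.0002 nats

Jensen-Shannon divergence is:
JSD(P||Q) = 0.5 × D_KL(P||M) + 0.5 × D_KL(Q||M)
where M = 0.5 × (P + Q) is the mixture distribution.

M = 0.5 × (5/9, 4/9) + 0.5 × (8/15, 7/15) = (0.544444, 0.455556)

D_KL(P||M) = 0.0002 nats
D_KL(Q||M) = 0.0002 nats

JSD(P||Q) = 0.5 × 0.0002 + 0.5 × 0.0002 = 0.0002 nats

Unlike KL divergence, JSD is symmetric and bounded: 0 ≤ JSD ≤ log(2).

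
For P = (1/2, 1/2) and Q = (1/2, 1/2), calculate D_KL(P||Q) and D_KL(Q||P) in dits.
D_KL(P||Q) = 0.0000, D_KL(Q||P) = 0.0000

KL divergence is not symmetric: D_KL(P||Q) ≠ D_KL(Q||P) in general.

D_KL(P||Q) = 0.0000 dits
D_KL(Q||P) = 0.0000 dits

In this case they happen to be equal (to 4 decimal places).

This asymmetry is why KL divergence is not a true distance metric.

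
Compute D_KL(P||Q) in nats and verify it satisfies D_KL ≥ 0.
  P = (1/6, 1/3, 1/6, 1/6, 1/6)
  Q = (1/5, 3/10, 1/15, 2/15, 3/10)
0.0967 nats

KL divergence satisfies the Gibbs inequality: D_KL(P||Q) ≥ 0 for all distributions P, Q.

D_KL(P||Q) = Σ p(x) log(p(x)/q(x))
Term by term:
  x=0: 1/6 × log_e[(1/6)/(1/5)] = -0.0304
  x=1: 1/3 × log_e[(1/3)/(3/10)] = 0.0351
  x=2: 1/6 × log_e[(1/6)/(1/15)] = 0.1527
  x=3: 1/6 × log_e[(1/6)/(2/15)] = 0.0372
  x=4: 1/6 × log_e[(1/6)/(3/10)] = -0.0980
D_KL(P||Q) = 0.0967 nats

D_KL(P||Q) = 0.0967 ≥ 0 ✓

This non-negativity is a fundamental property: relative entropy cannot be negative because it measures how different Q is from P.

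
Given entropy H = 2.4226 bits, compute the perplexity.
5.3614

Perplexity is 2^H (or exp(H) for natural log).

H = 2.4226 bits
Perplexity = 2^2.4226 = 5.3614

Interpretation: The model's uncertainty is equivalent to choosing uniformly among 5.4 options.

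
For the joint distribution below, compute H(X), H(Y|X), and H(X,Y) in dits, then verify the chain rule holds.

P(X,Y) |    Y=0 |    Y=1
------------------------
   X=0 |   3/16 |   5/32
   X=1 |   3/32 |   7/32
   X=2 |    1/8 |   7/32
H(X,Y) = 0.7603, H(X) = 0.4767, H(Y|X) = 0.2836 (all in dits)

Chain rule: H(X,Y) = H(X) + H(Y|X)

Left side — joint entropy directly:
H(X,Y) = -Σ p(x,y) log p(x,y) = 0.7603 dits

Right side — compute H(Y|X) from the conditional distributions:
P(X) = (11/32, 5/16, 11/32), so H(X) = 0.4767 dits
H(Y|X) = Σ_x P(X=x) · H(Y|X=x):
  P(Y|X=0) = (6/11, 5/11), H(Y|X=0) = 0.2992, weight P(X=0) = 11/32
  P(Y|X=1) = (3/10, 7/10), H(Y|X=1) = 0.2653, weight P(X=1) = 5/16
  P(Y|X=2) = (4/11, 7/11), H(Y|X=2) = 0.2847, weight P(X=2) = 11/32
H(Y|X) = 0.2836 dits

H(X) + H(Y|X) = 0.4767 + 0.2836 = 0.7603 dits

Both sides equal 0.7603 dits. ✓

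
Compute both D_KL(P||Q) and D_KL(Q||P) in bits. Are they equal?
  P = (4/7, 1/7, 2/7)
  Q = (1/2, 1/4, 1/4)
D_KL(P||Q) = 0.0498, D_KL(Q||P) = 0.0574

KL divergence is not symmetric: D_KL(P||Q) ≠ D_KL(Q||P) in general.

D_KL(P||Q) = 0.0498 bits
D_KL(Q||P) = 0.0574 bits

No, they are not equal!

This asymmetry is why KL divergence is not a true distance metric.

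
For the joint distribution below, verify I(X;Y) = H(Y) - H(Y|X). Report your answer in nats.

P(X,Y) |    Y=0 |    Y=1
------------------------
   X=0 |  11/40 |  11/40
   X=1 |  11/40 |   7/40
I(X;Y) = 0.0062 nats

Mutual information has multiple equivalent forms:
- I(X;Y) = H(X) - H(X|Y)
- I(X;Y) = H(Y) - H(Y|X)
- I(X;Y) = H(X) + H(Y) - H(X,Y)

Computing all quantities:
H(X) = 0.6881, H(Y) = 0.6881, H(X,Y) = 1.3701
H(X|Y) = 0.6819, H(Y|X) = 0.6819

Verification:
H(X) - H(X|Y) = 0.6881 - 0.6819 = 0.0062
H(Y) - H(Y|X) = 0.6881 - 0.6819 = 0.0062
H(X) + H(Y) - H(X,Y) = 0.6881 + 0.6881 - 1.3701 = 0.0062

All forms give I(X;Y) = 0.0062 nats. ✓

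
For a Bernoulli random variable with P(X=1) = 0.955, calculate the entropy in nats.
0.1835 nats

The binary entropy function is:
H(p) = -p log(p) - (1-p) log(1-p)

H(0.955) = -0.955 × log_e(0.955) - 0.045 × log_e(0.045)
H(0.955) = 0.1835 nats

Note: Binary entropy is maximized at p=0.5 (H=1 bit) and minimized at p=0 or p=1 (H=0).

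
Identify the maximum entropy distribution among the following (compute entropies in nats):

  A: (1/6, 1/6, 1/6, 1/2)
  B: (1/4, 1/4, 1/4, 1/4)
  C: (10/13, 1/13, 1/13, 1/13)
B

For a discrete distribution over n outcomes, entropy is maximized by the uniform distribution.

Computing entropies:
H(A) = 1.2425 nats
H(B) = 1.3863 nats
H(C) = 0.7937 nats

The uniform distribution (where all probabilities equal 1/4) achieves the maximum entropy of log_e(4) = 1.3863 nats.

Distribution B has the highest entropy.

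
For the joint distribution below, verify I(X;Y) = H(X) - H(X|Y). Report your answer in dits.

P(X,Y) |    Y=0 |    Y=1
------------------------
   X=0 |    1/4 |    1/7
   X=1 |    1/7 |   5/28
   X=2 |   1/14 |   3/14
I(X;Y) = 0.0224 dits

Mutual information has multiple equivalent forms:
- I(X;Y) = H(X) - H(X|Y)
- I(X;Y) = H(Y) - H(Y|X)
- I(X;Y) = H(X) + H(Y) - H(X,Y)

Computing all quantities:
H(X) = 0.4733, H(Y) = 0.2999, H(X,Y) = 0.7508
H(X|Y) = 0.4509, H(Y|X) = 0.2775

Verification:
H(X) - H(X|Y) = 0.4733 - 0.4509 = 0.0224
H(Y) - H(Y|X) = 0.2999 - 0.2775 = 0.0224
H(X) + H(Y) - H(X,Y) = 0.4733 + 0.2999 - 0.7508 = 0.0224

All forms give I(X;Y) = 0.0224 dits. ✓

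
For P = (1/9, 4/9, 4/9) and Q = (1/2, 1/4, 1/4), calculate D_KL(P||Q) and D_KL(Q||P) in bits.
D_KL(P||Q) = 0.4967, D_KL(Q||P) = 0.6699

KL divergence is not symmetric: D_KL(P||Q) ≠ D_KL(Q||P) in general.

D_KL(P||Q) = 0.4967 bits
D_KL(Q||P) = 0.6699 bits

No, they are not equal!

This asymmetry is why KL divergence is not a true distance metric.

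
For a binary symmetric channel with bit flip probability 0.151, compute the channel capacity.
0.3877 bits

For a binary symmetric channel (BSC) with error probability p:
Capacity C = 1 - H(p) bits per symbol

where H(p) = -p log₂(p) - (1-p) log₂(1-p) is the binary entropy function.

H(0.151) = 0.6123 bits
C = 1 - 0.6123 = 0.3877 bits per symbol

This means we can reliably transmit up to 0.3877 bits of information per channel use.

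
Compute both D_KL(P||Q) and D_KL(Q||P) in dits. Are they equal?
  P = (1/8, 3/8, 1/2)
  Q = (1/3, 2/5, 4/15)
D_KL(P||Q) = 0.0727, D_KL(Q||P) = 0.0804

KL divergence is not symmetric: D_KL(P||Q) ≠ D_KL(Q||P) in general.

D_KL(P||Q) = 0.0727 dits
D_KL(Q||P) = 0.0804 dits

No, they are not equal!

This asymmetry is why KL divergence is not a true distance metric.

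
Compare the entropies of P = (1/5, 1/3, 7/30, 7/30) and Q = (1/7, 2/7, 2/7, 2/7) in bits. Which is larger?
P

Computing entropies in bits:
H(P) = 1.9725
H(Q) = 1.9502

Distribution P has higher entropy.

Intuition: The distribution closer to uniform (more spread out) has higher entropy.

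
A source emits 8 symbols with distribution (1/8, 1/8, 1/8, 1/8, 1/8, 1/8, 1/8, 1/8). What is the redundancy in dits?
0.0000 dits

Redundancy measures how far a source is from maximum entropy:
R = H_max - H(X)

Maximum entropy for 8 symbols: H_max = log_10(8) = 0.9031 dits
Actual entropy: H(X) = 0.9031 dits
Redundancy: R = 0.9031 - 0.9031 = 0.0000 dits

This redundancy represents potential for compression: the source could be compressed by 0.0000 dits per symbol.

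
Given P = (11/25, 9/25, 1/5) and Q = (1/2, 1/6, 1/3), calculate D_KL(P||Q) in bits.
0.1714 bits

KL divergence: D_KL(P||Q) = Σ p(x) log(p(x)/q(x))

Computing term by term:
  x=0: 11/25 × log_2[(11/25)/(1/2)] = 11/25 × -0.1844 = -0.0811
  x=1: 9/25 × log_2[(9/25)/(1/6)] = 9/25 × 1.1110 = 0.4000
  x=2: 1/5 × log_2[(1/5)/(1/3)] = 1/5 × -0.7370 = -0.1474

D_KL(P||Q) = 0.1714 bits

Note: KL divergence is always non-negative and equals 0 iff P = Q.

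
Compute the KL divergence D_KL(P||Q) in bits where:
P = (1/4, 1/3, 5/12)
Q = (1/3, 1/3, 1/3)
0.0304 bits

KL divergence: D_KL(P||Q) = Σ p(x) log(p(x)/q(x))

Computing term by term:
  x=0: 1/4 × log_2[(1/4)/(1/3)] = 1/4 × -0.4150 = -0.1038
  x=1: 1/3 × log_2[(1/3)/(1/3)] = 1/3 × 0.0000 = 0.0000
  x=2: 5/12 × log_2[(5/12)/(1/3)] = 5/12 × 0.3219 = 0.1341

D_KL(P||Q) = 0.0304 bits

Note: KL divergence is always non-negative and equals 0 iff P = Q.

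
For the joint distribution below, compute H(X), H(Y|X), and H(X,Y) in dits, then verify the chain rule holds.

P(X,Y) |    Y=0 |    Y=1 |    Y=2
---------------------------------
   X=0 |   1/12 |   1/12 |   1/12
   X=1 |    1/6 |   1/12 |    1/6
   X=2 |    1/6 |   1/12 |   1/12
H(X,Y) = 0.9287, H(X) = 0.4680, H(Y|X) = 0.4607 (all in dits)

Chain rule: H(X,Y) = H(X) + H(Y|X)

Left side — joint entropy directly:
H(X,Y) = -Σ p(x,y) log p(x,y) = 0.9287 dits

Right side — compute H(Y|X) from the conditional distributions:
P(X) = (1/4, 5/12, 1/3), so H(X) = 0.4680 dits
H(Y|X) = Σ_x P(X=x) · H(Y|X=x):
  P(Y|X=0) = (1/3, 1/3, 1/3), H(Y|X=0) = 0.4771, weight P(X=0) = 1/4
  P(Y|X=1) = (2/5, 1/5, 2/5), H(Y|X=1) = 0.4581, weight P(X=1) = 5/12
  P(Y|X=2) = (1/2, 1/4, 1/4), H(Y|X=2) = 0.4515, weight P(X=2) = 1/3
H(Y|X) = 0.4607 dits

H(X) + H(Y|X) = 0.4680 + 0.4607 = 0.9287 dits

Both sides equal 0.9287 dits. ✓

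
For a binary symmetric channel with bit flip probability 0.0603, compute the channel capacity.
0.6714 bits

For a binary symmetric channel (BSC) with error probability p:
Capacity C = 1 - H(p) bits per symbol

where H(p) = -p log₂(p) - (1-p) log₂(1-p) is the binary entropy function.

H(0.0603) = 0.3286 bits
C = 1 - 0.3286 = 0.6714 bits per symbol

This means we can reliably transmit up to 0.6714 bits of information per channel use.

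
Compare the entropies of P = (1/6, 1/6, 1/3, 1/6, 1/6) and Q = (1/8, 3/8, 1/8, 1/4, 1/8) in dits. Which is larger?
P

Computing entropies in dits:
H(P) = 0.6778
H(Q) = 0.6489

Distribution P has higher entropy.

Intuition: The distribution closer to uniform (more spread out) has higher entropy.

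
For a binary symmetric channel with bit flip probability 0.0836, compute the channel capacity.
0.5853 bits

For a binary symmetric channel (BSC) with error probability p:
Capacity C = 1 - H(p) bits per symbol

where H(p) = -p log₂(p) - (1-p) log₂(1-p) is the binary entropy function.

H(0.0836) = 0.4147 bits
C = 1 - 0.4147 = 0.5853 bits per symbol

This means we can reliably transmit up to 0.5853 bits of information per channel use.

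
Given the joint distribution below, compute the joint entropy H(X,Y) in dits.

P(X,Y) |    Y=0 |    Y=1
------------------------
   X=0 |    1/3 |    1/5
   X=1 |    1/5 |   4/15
0.5917 dits

Joint entropy is H(X,Y) = -Σ_{x,y} p(x,y) log p(x,y).

Summing over all non-zero entries:
H(X,Y) = -[1/3·log_10(1/3) + 1/5·log_10(1/5) + 1/5·log_10(1/5) + 4/15·log_10(4/15)]
H(X,Y) = 0.5917 dits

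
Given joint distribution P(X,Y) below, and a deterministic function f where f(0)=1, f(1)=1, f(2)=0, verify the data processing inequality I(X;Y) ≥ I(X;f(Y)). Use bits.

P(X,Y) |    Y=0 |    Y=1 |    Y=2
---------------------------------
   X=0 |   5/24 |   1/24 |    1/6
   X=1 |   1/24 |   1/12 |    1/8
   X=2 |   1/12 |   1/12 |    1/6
I(X;Y) = 0.0838, I(X;f(Y)) = 0.0071, inequality holds: 0.0838 ≥ 0.0071

Data Processing Inequality: For any Markov chain X → Y → Z, we have I(X;Y) ≥ I(X;Z).

Here Z = f(Y) is a deterministic function of Y, forming X → Y → Z.

Original I(X;Y) = 0.0838 bits

After applying f:
P(X,Z) where Z=f(Y):
- P(X,Z=0) = P(X,Y=2)
- P(X,Z=1) = P(X,Y=0) + P(X,Y=1)

I(X;Z) = I(X;f(Y)) = 0.0071 bits

Verification: 0.0838 ≥ 0.0071 ✓

Information cannot be created by processing; the function f can only lose information about X.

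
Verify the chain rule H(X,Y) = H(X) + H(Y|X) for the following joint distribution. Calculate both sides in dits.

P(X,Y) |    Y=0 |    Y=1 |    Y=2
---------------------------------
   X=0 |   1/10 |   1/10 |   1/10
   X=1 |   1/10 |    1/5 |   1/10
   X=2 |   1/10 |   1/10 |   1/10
H(X,Y) = 0.9398, H(X) = 0.4729, H(Y|X) = 0.4669 (all in dits)

Chain rule: H(X,Y) = H(X) + H(Y|X)

Left side — joint entropy directly:
H(X,Y) = -Σ p(x,y) log p(x,y) = 0.9398 dits

Right side — compute H(Y|X) from the conditional distributions:
P(X) = (3/10, 2/5, 3/10), so H(X) = 0.4729 dits
H(Y|X) = Σ_x P(X=x) · H(Y|X=x):
  P(Y|X=0) = (1/3, 1/3, 1/3), H(Y|X=0) = 0.4771, weight P(X=0) = 3/10
  P(Y|X=1) = (1/4, 1/2, 1/4), H(Y|X=1) = 0.4515, weight P(X=1) = 2/5
  P(Y|X=2) = (1/3, 1/3, 1/3), H(Y|X=2) = 0.4771, weight P(X=2) = 3/10
H(Y|X) = 0.4669 dits

H(X) + H(Y|X) = 0.4729 + 0.4669 = 0.9398 dits

Both sides equal 0.9398 dits. ✓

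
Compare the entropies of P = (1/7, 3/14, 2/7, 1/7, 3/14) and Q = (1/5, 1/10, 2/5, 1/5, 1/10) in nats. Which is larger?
P

Computing entropies in nats:
H(P) = 1.5741
H(Q) = 1.4708

Distribution P has higher entropy.

Intuition: The distribution closer to uniform (more spread out) has higher entropy.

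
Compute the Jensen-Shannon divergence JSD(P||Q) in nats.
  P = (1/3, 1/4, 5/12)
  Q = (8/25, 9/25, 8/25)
0.0082 nats

Jensen-Shannon divergence is:
JSD(P||Q) = 0.5 × D_KL(P||M) + 0.5 × D_KL(Q||M)
where M = 0.5 × (P + Q) is the mixture distribution.

M = 0.5 × (1/3, 1/4, 5/12) + 0.5 × (8/25, 9/25, 8/25) = (0.326667, 0.305, 0.368333)

D_KL(P||M) = 0.0084 nats
D_KL(Q||M) = 0.0081 nats

JSD(P||Q) = 0.5 × 0.0084 + 0.5 × 0.0081 = 0.0082 nats

Unlike KL divergence, JSD is symmetric and bounded: 0 ≤ JSD ≤ log(2).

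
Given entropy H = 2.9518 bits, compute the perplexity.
7.7371

Perplexity is 2^H (or exp(H) for natural log).

H = 2.9518 bits
Perplexity = 2^2.9518 = 7.7371

Interpretation: The model's uncertainty is equivalent to choosing uniformly among 7.7 options.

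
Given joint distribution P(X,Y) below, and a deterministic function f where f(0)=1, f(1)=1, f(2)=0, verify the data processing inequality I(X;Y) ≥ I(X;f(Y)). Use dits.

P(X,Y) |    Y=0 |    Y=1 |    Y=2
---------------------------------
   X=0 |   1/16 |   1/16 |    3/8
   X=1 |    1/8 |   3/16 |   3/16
I(X;Y) = 0.0326, I(X;f(Y)) = 0.0319, inequality holds: 0.0326 ≥ 0.0319

Data Processing Inequality: For any Markov chain X → Y → Z, we have I(X;Y) ≥ I(X;Z).

Here Z = f(Y) is a deterministic function of Y, forming X → Y → Z.

Original I(X;Y) = 0.0326 dits

After applying f:
P(X,Z) where Z=f(Y):
- P(X,Z=0) = P(X,Y=2)
- P(X,Z=1) = P(X,Y=0) + P(X,Y=1)

I(X;Z) = I(X;f(Y)) = 0.0319 dits

Verification: 0.0326 ≥ 0.0319 ✓

Information cannot be created by processing; the function f can only lose information about X.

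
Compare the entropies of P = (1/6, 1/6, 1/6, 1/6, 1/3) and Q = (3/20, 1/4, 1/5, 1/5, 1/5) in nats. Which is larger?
Q

Computing entropies in nats:
H(P) = 1.5607
H(Q) = 1.5968

Distribution Q has higher entropy.

Intuition: The distribution closer to uniform (more spread out) has higher entropy.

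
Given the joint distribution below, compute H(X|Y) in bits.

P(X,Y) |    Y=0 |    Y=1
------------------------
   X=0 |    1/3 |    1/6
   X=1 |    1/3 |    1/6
1.0000 bits

Using the chain rule: H(X|Y) = H(X,Y) - H(Y)

First, compute H(X,Y) = 1.9183 bits

Marginal P(Y) = (2/3, 1/3)
H(Y) = 0.9183 bits

H(X|Y) = H(X,Y) - H(Y) = 1.9183 - 0.9183 = 1.0000 bits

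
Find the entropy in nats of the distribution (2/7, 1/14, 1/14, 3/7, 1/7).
1.3761 nats

Shannon entropy is H(X) = -Σ p(x) log p(x).

For P = (2/7, 1/14, 1/14, 3/7, 1/7):
H = -2/7 × log_e(2/7) -1/14 × log_e(1/14) -1/14 × log_e(1/14) -3/7 × log_e(3/7) -1/7 × log_e(1/7)
H = 1.3761 nats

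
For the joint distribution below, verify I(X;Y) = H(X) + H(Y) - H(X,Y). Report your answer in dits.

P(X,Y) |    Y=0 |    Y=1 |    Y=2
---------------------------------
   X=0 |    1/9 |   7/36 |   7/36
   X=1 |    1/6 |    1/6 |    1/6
I(X;Y) = 0.0034 dits

Mutual information has multiple equivalent forms:
- I(X;Y) = H(X) - H(X|Y)
- I(X;Y) = H(Y) - H(Y|X)
- I(X;Y) = H(X) + H(Y) - H(X,Y)

Computing all quantities:
H(X) = 0.3010, H(Y) = 0.4740, H(X,Y) = 0.7717
H(X|Y) = 0.2977, H(Y|X) = 0.4707

Verification:
H(X) - H(X|Y) = 0.3010 - 0.2977 = 0.0034
H(Y) - H(Y|X) = 0.4740 - 0.4707 = 0.0034
H(X) + H(Y) - H(X,Y) = 0.3010 + 0.4740 - 0.7717 = 0.0034

All forms give I(X;Y) = 0.0034 dits. ✓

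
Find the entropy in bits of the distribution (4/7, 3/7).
0.9852 bits

Shannon entropy is H(X) = -Σ p(x) log p(x).

For P = (4/7, 3/7):
H = -4/7 × log_2(4/7) -3/7 × log_2(3/7)
H = 0.9852 bits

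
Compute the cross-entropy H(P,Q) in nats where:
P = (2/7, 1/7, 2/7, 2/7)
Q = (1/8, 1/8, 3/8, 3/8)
1.4517 nats

Cross-entropy: H(P,Q) = -Σ p(x) log q(x)

Alternatively: H(P,Q) = H(P) + D_KL(P||Q)
H(P) = 1.3518 nats
D_KL(P||Q) = 0.0999 nats

H(P,Q) = 1.3518 + 0.0999 = 1.4517 nats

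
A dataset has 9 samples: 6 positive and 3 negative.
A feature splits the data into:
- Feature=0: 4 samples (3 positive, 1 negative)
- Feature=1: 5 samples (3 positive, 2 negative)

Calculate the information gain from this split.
0.0183 bits

Information Gain = H(Y) - H(Y|Feature)

Before split:
P(positive) = 6/9 = 0.6667
H(Y) = 0.9183 bits

After split:
Feature=0: H = 0.8113 bits (weight = 4/9)
Feature=1: H = 0.9710 bits (weight = 5/9)
H(Y|Feature) = (4/9)×0.8113 + (5/9)×0.9710 = 0.9000 bits

Information Gain = 0.9183 - 0.9000 = 0.0183 bits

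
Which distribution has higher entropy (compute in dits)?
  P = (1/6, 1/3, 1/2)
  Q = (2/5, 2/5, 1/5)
Q

Computing entropies in dits:
H(P) = 0.4392
H(Q) = 0.4581

Distribution Q has higher entropy.

Intuition: The distribution closer to uniform (more spread out) has higher entropy.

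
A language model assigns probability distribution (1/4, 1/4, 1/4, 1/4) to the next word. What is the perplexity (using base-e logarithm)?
4.0000

Perplexity is e^H (or exp(H) for natural log).

First, H = -Σ p log p = 1.3863 nats
Perplexity = e^1.3863 = 4.0000

Interpretation: The model's uncertainty is equivalent to choosing uniformly among 4.0 options.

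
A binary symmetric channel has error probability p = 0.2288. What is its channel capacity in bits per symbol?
0.2241 bits

For a binary symmetric channel (BSC) with error probability p:
Capacity C = 1 - H(p) bits per symbol

where H(p) = -p log₂(p) - (1-p) log₂(1-p) is the binary entropy function.

H(0.2288) = 0.7759 bits
C = 1 - 0.7759 = 0.2241 bits per symbol

This means we can reliably transmit up to 0.2241 bits of information per channel use.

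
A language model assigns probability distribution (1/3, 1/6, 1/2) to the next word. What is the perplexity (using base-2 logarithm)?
2.7495

Perplexity is 2^H (or exp(H) for natural log).

First, H = -Σ p log p = 1.4591 bits
Perplexity = 2^1.4591 = 2.7495

Interpretation: The model's uncertainty is equivalent to choosing uniformly among 2.7 options.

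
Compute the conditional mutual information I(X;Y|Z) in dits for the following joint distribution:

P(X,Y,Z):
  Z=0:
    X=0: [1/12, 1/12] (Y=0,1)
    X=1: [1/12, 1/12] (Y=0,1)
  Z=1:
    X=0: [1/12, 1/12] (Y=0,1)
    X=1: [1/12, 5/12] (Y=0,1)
0.0148 dits

Conditional mutual information: I(X;Y|Z) = H(X|Z) + H(Y|Z) - H(X,Y|Z)

H(Z) = 0.2764
H(X,Z) = 0.5396 → H(X|Z) = 0.2632
H(Y,Z) = 0.5396 → H(Y|Z) = 0.2632
H(X,Y,Z) = 0.7879 → H(X,Y|Z) = 0.5115

I(X;Y|Z) = 0.2632 + 0.2632 - 0.5115 = 0.0148 dits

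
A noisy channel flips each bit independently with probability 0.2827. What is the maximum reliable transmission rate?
0.1409 bits

For a binary symmetric channel (BSC) with error probability p:
Capacity C = 1 - H(p) bits per symbol

where H(p) = -p log₂(p) - (1-p) log₂(1-p) is the binary entropy function.

H(0.2827) = 0.8591 bits
C = 1 - 0.8591 = 0.1409 bits per symbol

This means we can reliably transmit up to 0.1409 bits of information per channel use.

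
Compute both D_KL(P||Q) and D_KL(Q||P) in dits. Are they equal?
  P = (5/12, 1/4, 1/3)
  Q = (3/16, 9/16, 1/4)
D_KL(P||Q) = 0.0981, D_KL(Q||P) = 0.1018

KL divergence is not symmetric: D_KL(P||Q) ≠ D_KL(Q||P) in general.

D_KL(P||Q) = 0.0981 dits
D_KL(Q||P) = 0.1018 dits

No, they are not equal!

This asymmetry is why KL divergence is not a true distance metric.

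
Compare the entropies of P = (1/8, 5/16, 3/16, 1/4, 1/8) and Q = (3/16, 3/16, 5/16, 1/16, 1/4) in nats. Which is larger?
P

Computing entropies in nats:
H(P) = 1.5438
H(Q) = 1.5111

Distribution P has higher entropy.

Intuition: The distribution closer to uniform (more spread out) has higher entropy.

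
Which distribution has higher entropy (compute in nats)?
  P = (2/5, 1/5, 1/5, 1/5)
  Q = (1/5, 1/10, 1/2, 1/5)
P

Computing entropies in nats:
H(P) = 1.3322
H(Q) = 1.2206

Distribution P has higher entropy.

Intuition: The distribution closer to uniform (more spread out) has higher entropy.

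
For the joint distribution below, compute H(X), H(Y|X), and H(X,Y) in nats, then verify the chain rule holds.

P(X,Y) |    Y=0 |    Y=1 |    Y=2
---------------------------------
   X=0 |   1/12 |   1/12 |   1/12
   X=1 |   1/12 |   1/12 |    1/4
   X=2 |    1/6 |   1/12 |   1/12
H(X,Y) = 2.0947, H(X) = 1.0776, H(Y|X) = 1.0172 (all in nats)

Chain rule: H(X,Y) = H(X) + H(Y|X)

Left side — joint entropy directly:
H(X,Y) = -Σ p(x,y) log p(x,y) = 2.0947 nats

Right side — compute H(Y|X) from the conditional distributions:
P(X) = (1/4, 5/12, 1/3), so H(X) = 1.0776 nats
H(Y|X) = Σ_x P(X=x) · H(Y|X=x):
  P(Y|X=0) = (1/3, 1/3, 1/3), H(Y|X=0) = 1.0986, weight P(X=0) = 1/4
  P(Y|X=1) = (1/5, 1/5, 3/5), H(Y|X=1) = 0.9503, weight P(X=1) = 5/12
  P(Y|X=2) = (1/2, 1/4, 1/4), H(Y|X=2) = 1.0397, weight P(X=2) = 1/3
H(Y|X) = 1.0172 nats

H(X) + H(Y|X) = 1.0776 + 1.0172 = 2.0947 nats

Both sides equal 2.0947 nats. ✓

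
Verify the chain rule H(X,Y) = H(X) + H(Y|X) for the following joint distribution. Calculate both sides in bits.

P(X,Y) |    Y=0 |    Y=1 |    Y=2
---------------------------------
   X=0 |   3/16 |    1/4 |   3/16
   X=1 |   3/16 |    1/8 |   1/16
H(X,Y) = 2.4835, H(X) = 0.9544, H(Y|X) = 1.5290 (all in bits)

Chain rule: H(X,Y) = H(X) + H(Y|X)

Left side — joint entropy directly:
H(X,Y) = -Σ p(x,y) log p(x,y) = 2.4835 bits

Right side — compute H(Y|X) from the conditional distributions:
P(X) = (5/8, 3/8), so H(X) = 0.9544 bits
H(Y|X) = Σ_x P(X=x) · H(Y|X=x):
  P(Y|X=0) = (3/10, 2/5, 3/10), H(Y|X=0) = 1.5710, weight P(X=0) = 5/8
  P(Y|X=1) = (1/2, 1/3, 1/6), H(Y|X=1) = 1.4591, weight P(X=1) = 3/8
H(Y|X) = 1.5290 bits

H(X) + H(Y|X) = 0.9544 + 1.5290 = 2.4835 bits

Both sides equal 2.4835 bits. ✓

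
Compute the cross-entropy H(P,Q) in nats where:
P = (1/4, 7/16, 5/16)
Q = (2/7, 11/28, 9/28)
1.0766 nats

Cross-entropy: H(P,Q) = -Σ p(x) log q(x)

Alternatively: H(P,Q) = H(P) + D_KL(P||Q)
H(P) = 1.0717 nats
D_KL(P||Q) = 0.0049 nats

H(P,Q) = 1.0717 + 0.0049 = 1.0766 nats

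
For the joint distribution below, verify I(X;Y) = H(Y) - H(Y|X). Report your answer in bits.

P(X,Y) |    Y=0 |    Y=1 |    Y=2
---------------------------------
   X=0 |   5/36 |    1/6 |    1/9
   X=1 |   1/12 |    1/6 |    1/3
I(X;Y) = 0.0739 bits

Mutual information has multiple equivalent forms:
- I(X;Y) = H(X) - H(X|Y)
- I(X;Y) = H(Y) - H(Y|X)
- I(X;Y) = H(X) + H(Y) - H(X,Y)

Computing all quantities:
H(X) = 0.9799, H(Y) = 1.5305, H(X,Y) = 2.4365
H(X|Y) = 0.9060, H(Y|X) = 1.4566

Verification:
H(X) - H(X|Y) = 0.9799 - 0.9060 = 0.0739
H(Y) - H(Y|X) = 1.5305 - 1.4566 = 0.0739
H(X) + H(Y) - H(X,Y) = 0.9799 + 1.5305 - 2.4365 = 0.0739

All forms give I(X;Y) = 0.0739 bits. ✓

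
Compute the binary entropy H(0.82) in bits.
0.6801 bits

The binary entropy function is:
H(p) = -p log(p) - (1-p) log(1-p)

H(0.82) = -0.82 × log_2(0.82) - 0.18 × log_2(0.18)
H(0.82) = 0.6801 bits

Note: Binary entropy is maximized at p=0.5 (H=1 bit) and minimized at p=0 or p=1 (H=0).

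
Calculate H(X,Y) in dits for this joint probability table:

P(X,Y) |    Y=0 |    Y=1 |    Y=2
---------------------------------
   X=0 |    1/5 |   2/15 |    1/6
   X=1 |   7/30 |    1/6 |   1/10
0.7633 dits

Joint entropy is H(X,Y) = -Σ_{x,y} p(x,y) log p(x,y).

Summing over all non-zero entries:
H(X,Y) = -[1/5·log_10(1/5) + 2/15·log_10(2/15) + 1/6·log_10(1/6) + 7/30·log_10(7/30) + 1/6·log_10(1/6) + 1/10·log_10(1/10)]
H(X,Y) = 0.7633 dits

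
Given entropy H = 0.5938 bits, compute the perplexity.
1.5092

Perplexity is 2^H (or exp(H) for natural log).

H = 0.5938 bits
Perplexity = 2^0.5938 = 1.5092

Interpretation: The model's uncertainty is equivalent to choosing uniformly among 1.5 options.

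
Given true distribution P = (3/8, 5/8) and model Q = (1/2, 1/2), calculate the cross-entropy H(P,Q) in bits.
1.0000 bits

Cross-entropy: H(P,Q) = -Σ p(x) log q(x)

Alternatively: H(P,Q) = H(P) + D_KL(P||Q)
H(P) = 0.9544 bits
D_KL(P||Q) = 0.0456 bits

H(P,Q) = 0.9544 + 0.0456 = 1.0000 bits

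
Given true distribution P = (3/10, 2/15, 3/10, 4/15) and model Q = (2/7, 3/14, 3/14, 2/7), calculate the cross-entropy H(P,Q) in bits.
1.9872 bits

Cross-entropy: H(P,Q) = -Σ p(x) log q(x)

Alternatively: H(P,Q) = H(P) + D_KL(P||Q)
H(P) = 1.9383 bits
D_KL(P||Q) = 0.0489 bits

H(P,Q) = 1.9383 + 0.0489 = 1.9872 bits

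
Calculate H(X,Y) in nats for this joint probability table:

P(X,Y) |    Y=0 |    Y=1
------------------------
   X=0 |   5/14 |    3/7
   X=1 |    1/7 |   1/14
1.1973 nats

Joint entropy is H(X,Y) = -Σ_{x,y} p(x,y) log p(x,y).

Summing over all non-zero entries:
H(X,Y) = -[5/14·log_e(5/14) + 3/7·log_e(3/7) + 1/7·log_e(1/7) + 1/14·log_e(1/14)]
H(X,Y) = 1.1973 nats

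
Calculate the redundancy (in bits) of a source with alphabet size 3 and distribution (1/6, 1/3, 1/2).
0.1258 bits

Redundancy measures how far a source is from maximum entropy:
R = H_max - H(X)

Maximum entropy for 3 symbols: H_max = log_2(3) = 1.5850 bits
Actual entropy: H(X) = 1.4591 bits
Redundancy: R = 1.5850 - 1.4591 = 0.1258 bits

This redundancy represents potential for compression: the source could be compressed by 0.1258 bits per symbol.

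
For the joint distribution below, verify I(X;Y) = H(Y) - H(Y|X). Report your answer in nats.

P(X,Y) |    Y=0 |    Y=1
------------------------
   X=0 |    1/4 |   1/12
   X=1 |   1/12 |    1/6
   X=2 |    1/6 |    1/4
I(X;Y) = 0.0662 nats

Mutual information has multiple equivalent forms:
- I(X;Y) = H(X) - H(X|Y)
- I(X;Y) = H(Y) - H(Y|X)
- I(X;Y) = H(X) + H(Y) - H(X,Y)

Computing all quantities:
H(X) = 1.0776, H(Y) = 0.6931, H(X,Y) = 1.7046
H(X|Y) = 1.0114, H(Y|X) = 0.6270

Verification:
H(X) - H(X|Y) = 1.0776 - 1.0114 = 0.0662
H(Y) - H(Y|X) = 0.6931 - 0.6270 = 0.0662
H(X) + H(Y) - H(X,Y) = 1.0776 + 0.6931 - 1.7046 = 0.0662

All forms give I(X;Y) = 0.0662 nats. ✓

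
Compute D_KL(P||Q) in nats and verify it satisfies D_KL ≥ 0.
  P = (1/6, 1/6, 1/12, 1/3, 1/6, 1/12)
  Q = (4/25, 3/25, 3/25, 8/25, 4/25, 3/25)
0.0212 nats

KL divergence satisfies the Gibbs inequality: D_KL(P||Q) ≥ 0 for all distributions P, Q.

D_KL(P||Q) = Σ p(x) log(p(x)/q(x))
Term by term:
  x=0: 1/6 × log_e[(1/6)/(4/25)] = 0.0068
  x=1: 1/6 × log_e[(1/6)/(3/25)] = 0.0548
  x=2: 1/12 × log_e[(1/12)/(3/25)] = -0.0304
  x=3: 1/3 × log_e[(1/3)/(8/25)] = 0.0136
  x=4: 1/6 × log_e[(1/6)/(4/25)] = 0.0068
  x=5: 1/12 × log_e[(1/12)/(3/25)] = -0.0304
D_KL(P||Q) = 0.0212 nats

D_KL(P||Q) = 0.0212 ≥ 0 ✓

This non-negativity is a fundamental property: relative entropy cannot be negative because it measures how different Q is from P.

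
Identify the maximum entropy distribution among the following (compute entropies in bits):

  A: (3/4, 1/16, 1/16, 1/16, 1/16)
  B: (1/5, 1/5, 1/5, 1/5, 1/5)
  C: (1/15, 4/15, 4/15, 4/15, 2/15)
B

For a discrete distribution over n outcomes, entropy is maximized by the uniform distribution.

Computing entropies:
H(A) = 1.3113 bits
H(B) = 2.3219 bits
H(C) = 2.1736 bits

The uniform distribution (where all probabilities equal 1/5) achieves the maximum entropy of log_2(5) = 2.3219 bits.

Distribution B has the highest entropy.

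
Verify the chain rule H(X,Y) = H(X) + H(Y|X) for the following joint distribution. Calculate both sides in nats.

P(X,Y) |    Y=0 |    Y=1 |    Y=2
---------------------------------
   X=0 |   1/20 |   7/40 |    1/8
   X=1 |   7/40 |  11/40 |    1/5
H(X,Y) = 1.6967, H(X) = 0.6474, H(Y|X) = 1.0492 (all in nats)

Chain rule: H(X,Y) = H(X) + H(Y|X)

Left side — joint entropy directly:
H(X,Y) = -Σ p(x,y) log p(x,y) = 1.6967 nats

Right side — compute H(Y|X) from the conditional distributions:
P(X) = (7/20, 13/20), so H(X) = 0.6474 nats
H(Y|X) = Σ_x P(X=x) · H(Y|X=x):
  P(Y|X=0) = (1/7, 1/2, 5/14), H(Y|X=0) = 0.9923, weight P(X=0) = 7/20
  P(Y|X=1) = (7/26, 11/26, 4/13), H(Y|X=1) = 1.0799, weight P(X=1) = 13/20
H(Y|X) = 1.0492 nats

H(X) + H(Y|X) = 0.6474 + 1.0492 = 1.6967 nats

Both sides equal 1.6967 nats. ✓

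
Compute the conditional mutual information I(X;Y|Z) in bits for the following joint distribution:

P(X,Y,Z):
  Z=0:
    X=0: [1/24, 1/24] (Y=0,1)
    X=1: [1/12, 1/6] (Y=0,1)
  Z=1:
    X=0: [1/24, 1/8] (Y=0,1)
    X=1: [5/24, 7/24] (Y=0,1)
0.0164 bits

Conditional mutual information: I(X;Y|Z) = H(X|Z) + H(Y|Z) - H(X,Y|Z)

H(Z) = 0.9183
H(X,Z) = 1.7296 → H(X|Z) = 0.8113
H(Y,Z) = 1.8727 → H(Y|Z) = 0.9544
H(X,Y,Z) = 2.6676 → H(X,Y|Z) = 1.7493

I(X;Y|Z) = 0.8113 + 0.9544 - 1.7493 = 0.0164 bits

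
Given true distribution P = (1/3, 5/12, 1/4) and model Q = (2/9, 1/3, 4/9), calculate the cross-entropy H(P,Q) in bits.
1.6762 bits

Cross-entropy: H(P,Q) = -Σ p(x) log q(x)

Alternatively: H(P,Q) = H(P) + D_KL(P||Q)
H(P) = 1.5546 bits
D_KL(P||Q) = 0.1216 bits

H(P,Q) = 1.5546 + 0.1216 = 1.6762 bits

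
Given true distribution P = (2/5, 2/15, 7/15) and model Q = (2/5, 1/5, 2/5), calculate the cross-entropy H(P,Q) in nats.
1.0087 nats

Cross-entropy: H(P,Q) = -Σ p(x) log q(x)

Alternatively: H(P,Q) = H(P) + D_KL(P||Q)
H(P) = 0.9908 nats
D_KL(P||Q) = 0.0179 nats

H(P,Q) = 0.9908 + 0.0179 = 1.0087 nats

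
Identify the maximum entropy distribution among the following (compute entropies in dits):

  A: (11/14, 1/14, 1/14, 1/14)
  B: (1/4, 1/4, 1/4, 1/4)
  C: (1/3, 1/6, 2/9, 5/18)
B

For a discrete distribution over n outcomes, entropy is maximized by the uniform distribution.

Computing entropies:
H(A) = 0.3279 dits
H(B) = 0.6021 dits
H(C) = 0.5884 dits

The uniform distribution (where all probabilities equal 1/4) achieves the maximum entropy of log_10(4) = 0.6021 dits.

Distribution B has the highest entropy.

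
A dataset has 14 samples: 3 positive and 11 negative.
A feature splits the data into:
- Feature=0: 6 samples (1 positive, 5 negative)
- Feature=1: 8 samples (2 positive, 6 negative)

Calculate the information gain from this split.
0.0074 bits

Information Gain = H(Y) - H(Y|Feature)

Before split:
P(positive) = 3/14 = 0.2143
H(Y) = 0.7496 bits

After split:
Feature=0: H = 0.6500 bits (weight = 6/14)
Feature=1: H = 0.8113 bits (weight = 8/14)
H(Y|Feature) = (6/14)×0.6500 + (8/14)×0.8113 = 0.7422 bits

Information Gain = 0.7496 - 0.7422 = 0.0074 bits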